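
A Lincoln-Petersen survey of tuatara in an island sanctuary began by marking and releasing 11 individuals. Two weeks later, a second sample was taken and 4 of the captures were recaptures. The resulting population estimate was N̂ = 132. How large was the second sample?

From N = M·C/R: C = N·R / M = 132·4 / 11 = 528 / 11 = 48.

C = 48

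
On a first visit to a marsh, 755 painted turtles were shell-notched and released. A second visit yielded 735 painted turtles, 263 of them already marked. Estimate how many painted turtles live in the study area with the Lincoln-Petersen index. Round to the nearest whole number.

N ≈ 2110

Lincoln-Petersen assumes M/N = R/C, so N = M·C / R.
N = (755 × 735) / 263 = 554925 / 263 ≈ 2110.0 → 2110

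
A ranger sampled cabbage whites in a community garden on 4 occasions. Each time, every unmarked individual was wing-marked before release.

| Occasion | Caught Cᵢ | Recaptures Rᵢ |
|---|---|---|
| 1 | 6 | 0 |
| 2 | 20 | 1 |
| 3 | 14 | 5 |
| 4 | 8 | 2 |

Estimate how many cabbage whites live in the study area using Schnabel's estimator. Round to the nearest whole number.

Marked at large before each occasion: Mᵢ = Σⱼ<ᵢ (Cⱼ − Rⱼ) → M1=0, M2=6, M3=25, M4=34
Σ MᵢCᵢ = 0·6 + 6·20 + 25·14 + 34·8 = 0 + 120 + 350 + 272 = 742
Σ Rᵢ = 0 + 1 + 5 + 2 = 8
N̂ = 742 / 8 ≈ 92.8 → 93

N ≈ 93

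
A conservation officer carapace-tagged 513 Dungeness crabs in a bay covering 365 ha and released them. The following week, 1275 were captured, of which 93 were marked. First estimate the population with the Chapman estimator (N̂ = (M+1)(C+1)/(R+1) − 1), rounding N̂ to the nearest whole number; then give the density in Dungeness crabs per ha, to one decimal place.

N̂ = 514·1276/94 − 1 = 655864/94 − 1 ≈ 6976.3 → 6976
Density = N̂ / area = 6976 / 365 ≈ 19.11 → 19.1 per ha

density ≈ 19.1 Dungeness crabs per ha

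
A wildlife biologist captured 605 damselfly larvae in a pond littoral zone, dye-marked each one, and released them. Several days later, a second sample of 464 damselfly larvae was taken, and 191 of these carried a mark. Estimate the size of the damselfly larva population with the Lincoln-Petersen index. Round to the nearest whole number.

N ≈ 1470

The marked fraction in the recapture sample should equal the marked fraction in the population: 191/464 = 605/N.
N = (605 × 464) / 191 = 280720 / 191 ≈ 1469.7 → 1470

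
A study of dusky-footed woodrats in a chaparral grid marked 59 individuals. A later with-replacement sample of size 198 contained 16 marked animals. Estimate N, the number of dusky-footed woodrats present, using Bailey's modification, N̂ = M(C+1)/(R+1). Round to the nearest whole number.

N ≈ 691

N̂ = 59·(198+1)/(16+1) = 59·199/17 = 11741/17 ≈ 690.6 → 691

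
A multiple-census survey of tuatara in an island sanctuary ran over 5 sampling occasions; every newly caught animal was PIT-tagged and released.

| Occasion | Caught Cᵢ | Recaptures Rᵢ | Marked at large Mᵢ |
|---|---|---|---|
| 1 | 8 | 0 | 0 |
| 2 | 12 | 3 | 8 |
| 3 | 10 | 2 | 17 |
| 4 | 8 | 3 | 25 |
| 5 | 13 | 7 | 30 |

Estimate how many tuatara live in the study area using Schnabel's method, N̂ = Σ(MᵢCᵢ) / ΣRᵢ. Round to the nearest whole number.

Σ MᵢCᵢ = 0·8 + 8·12 + 17·10 + 25·8 + 30·13 = 0 + 96 + 170 + 200 + 390 = 856
Σ Rᵢ = 0 + 3 + 2 + 3 + 7 = 15
N̂ = 856 / 15 ≈ 57.1 → 57

N ≈ 57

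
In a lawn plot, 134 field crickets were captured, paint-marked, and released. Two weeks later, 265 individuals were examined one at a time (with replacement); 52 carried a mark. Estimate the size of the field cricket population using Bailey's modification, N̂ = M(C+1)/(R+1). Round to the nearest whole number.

N ≈ 673

N̂ = 134·(265+1)/(52+1) = 134·266/53 = 35644/53 ≈ 672.5 → 673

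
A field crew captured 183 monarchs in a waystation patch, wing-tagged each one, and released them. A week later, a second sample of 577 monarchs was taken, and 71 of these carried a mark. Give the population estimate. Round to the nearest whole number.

N ≈ 1487

N = (183 × 577) / 71 = 105591 / 71 ≈ 1487.2 → 1487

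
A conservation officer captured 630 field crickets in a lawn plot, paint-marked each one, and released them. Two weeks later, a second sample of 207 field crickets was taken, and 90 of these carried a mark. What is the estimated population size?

N = 1449

Lincoln-Petersen assumes M/N = R/C, so N = M·C / R.
N = (630 × 207) / 90 = 130410 / 90 = 1449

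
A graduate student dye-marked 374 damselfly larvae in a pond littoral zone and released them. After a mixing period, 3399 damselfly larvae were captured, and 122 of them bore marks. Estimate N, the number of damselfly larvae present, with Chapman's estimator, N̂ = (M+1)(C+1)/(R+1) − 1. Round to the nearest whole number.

N̂ = (374+1)(3399+1)/(122+1) − 1 = 375·3400/123 − 1
= 1275000/123 − 1 ≈ 10365.9 − 1 ≈ 10364.9 → 10365

N ≈ 10,365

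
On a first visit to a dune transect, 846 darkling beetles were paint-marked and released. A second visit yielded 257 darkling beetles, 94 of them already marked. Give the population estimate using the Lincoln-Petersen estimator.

N = 2313

The marked fraction in the recapture sample should equal the marked fraction in the population: 94/257 = 846/N.
N = (846 × 257) / 94 = 217422 / 94 = 2313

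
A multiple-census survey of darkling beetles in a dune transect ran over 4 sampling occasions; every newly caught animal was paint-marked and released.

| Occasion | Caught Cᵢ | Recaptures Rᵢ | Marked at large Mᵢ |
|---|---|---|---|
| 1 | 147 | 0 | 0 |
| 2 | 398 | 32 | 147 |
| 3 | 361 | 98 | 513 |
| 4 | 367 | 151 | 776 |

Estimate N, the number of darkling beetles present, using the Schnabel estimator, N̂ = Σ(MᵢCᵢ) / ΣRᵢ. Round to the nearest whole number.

Σ MᵢCᵢ = 0·147 + 147·398 + 513·361 + 776·367 = 0 + 58506 + 185193 + 284792 = 528491
Σ Rᵢ = 0 + 32 + 98 + 151 = 281
N̂ = 528491 / 281 ≈ 1880.8 → 1881

N ≈ 1881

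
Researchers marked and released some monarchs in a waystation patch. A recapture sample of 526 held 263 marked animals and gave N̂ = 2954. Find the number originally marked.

M = 1477

From N = M·C/R: M = N·R / C = 2954·263 / 526 = 776902 / 526 = 1477.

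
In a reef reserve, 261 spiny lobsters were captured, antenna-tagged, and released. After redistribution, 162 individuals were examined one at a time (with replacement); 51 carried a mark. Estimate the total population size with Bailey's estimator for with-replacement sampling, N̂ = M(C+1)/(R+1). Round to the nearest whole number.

N ≈ 818

N̂ = 261·(162+1)/(51+1) = 261·163/52 = 42543/52 ≈ 818.1 → 818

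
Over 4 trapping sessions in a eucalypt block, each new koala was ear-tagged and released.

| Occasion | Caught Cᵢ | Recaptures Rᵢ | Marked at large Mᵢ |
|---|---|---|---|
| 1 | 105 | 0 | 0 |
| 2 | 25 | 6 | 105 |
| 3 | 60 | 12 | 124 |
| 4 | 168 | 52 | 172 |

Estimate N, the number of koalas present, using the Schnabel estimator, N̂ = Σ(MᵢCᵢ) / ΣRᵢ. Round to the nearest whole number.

Σ MᵢCᵢ = 0·105 + 105·25 + 124·60 + 172·168 = 0 + 2625 + 7440 + 28896 = 38961
Σ Rᵢ = 0 + 6 + 12 + 52 = 70
N̂ = 38961 / 70 ≈ 556.6 → 557

N ≈ 557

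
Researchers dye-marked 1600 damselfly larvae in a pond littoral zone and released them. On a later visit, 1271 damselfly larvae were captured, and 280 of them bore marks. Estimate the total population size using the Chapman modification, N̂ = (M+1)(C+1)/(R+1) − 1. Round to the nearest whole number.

N̂ = (1600+1)(1271+1)/(280+1) − 1 = 1601·1272/281 − 1
= 2036472/281 − 1 ≈ 7247.2 − 1 ≈ 7246.2 → 7246

N ≈ 7246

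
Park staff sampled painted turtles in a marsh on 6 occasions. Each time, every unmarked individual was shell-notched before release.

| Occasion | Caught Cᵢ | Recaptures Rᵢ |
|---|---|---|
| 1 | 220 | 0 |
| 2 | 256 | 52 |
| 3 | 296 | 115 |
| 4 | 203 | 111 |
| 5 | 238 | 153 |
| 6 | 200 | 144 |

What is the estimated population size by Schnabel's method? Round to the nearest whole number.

N ≈ 1090

Marked at large before each occasion: Mᵢ = Σⱼ<ᵢ (Cⱼ − Rⱼ) → M1=0, M2=220, M3=424, M4=605, M5=697, M6=782
Σ MᵢCᵢ = 0·220 + 220·256 + 424·296 + 605·203 + 697·238 + 782·200 = 0 + 56320 + 125504 + 122815 + 165886 + 156400 = 626925
Σ Rᵢ = 0 + 52 + 115 + 111 + 153 + 144 = 575
N̂ = 626925 / 575 ≈ 1090.3 → 1090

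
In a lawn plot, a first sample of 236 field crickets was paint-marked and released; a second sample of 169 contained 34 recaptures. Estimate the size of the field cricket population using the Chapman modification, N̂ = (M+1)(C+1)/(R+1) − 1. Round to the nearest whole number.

N̂ = (236+1)(169+1)/(34+1) − 1 = 237·170/35 − 1
= 40290/35 − 1 ≈ 1151.1 − 1 ≈ 1150.1 → 1150

N ≈ 1150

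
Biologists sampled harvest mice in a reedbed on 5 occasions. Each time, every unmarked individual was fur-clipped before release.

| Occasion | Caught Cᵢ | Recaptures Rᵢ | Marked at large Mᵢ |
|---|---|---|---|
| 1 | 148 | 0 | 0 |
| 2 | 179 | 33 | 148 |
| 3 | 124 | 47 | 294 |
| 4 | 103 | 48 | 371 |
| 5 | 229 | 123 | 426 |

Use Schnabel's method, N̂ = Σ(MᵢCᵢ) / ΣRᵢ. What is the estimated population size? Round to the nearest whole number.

N ≈ 792

Σ MᵢCᵢ = 0·148 + 148·179 + 294·124 + 371·103 + 426·229 = 0 + 26492 + 36456 + 38213 + 97554 = 198715
Σ Rᵢ = 0 + 33 + 47 + 48 + 123 = 251
N̂ = 198715 / 251 ≈ 791.7 → 792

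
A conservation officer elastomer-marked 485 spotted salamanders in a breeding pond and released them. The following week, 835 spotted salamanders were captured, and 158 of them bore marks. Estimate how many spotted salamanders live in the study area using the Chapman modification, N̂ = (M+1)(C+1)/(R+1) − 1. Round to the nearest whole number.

N̂ = (485+1)(835+1)/(158+1) − 1 = 486·836/159 − 1
= 406296/159 − 1 ≈ 2555.3 − 1 ≈ 2554.3 → 2554

N ≈ 2554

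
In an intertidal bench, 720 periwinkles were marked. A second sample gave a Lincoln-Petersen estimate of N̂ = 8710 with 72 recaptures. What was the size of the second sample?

From N = M·C/R: C = N·R / M = 8710·72 / 720 = 627120 / 720 = 871.

C = 871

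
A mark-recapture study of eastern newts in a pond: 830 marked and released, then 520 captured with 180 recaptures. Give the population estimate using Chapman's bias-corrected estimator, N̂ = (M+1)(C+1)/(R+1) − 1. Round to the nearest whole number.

N ≈ 2391

N̂ = (830+1)(520+1)/(180+1) − 1 = 831·521/181 − 1
= 432951/181 − 1 ≈ 2392.0 − 1 ≈ 2391.0 → 2391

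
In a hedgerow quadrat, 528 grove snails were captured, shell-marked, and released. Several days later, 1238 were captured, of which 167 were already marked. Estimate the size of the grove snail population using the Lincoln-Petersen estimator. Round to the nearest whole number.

The marked fraction in the recapture sample should equal the marked fraction in the population: 167/1238 = 528/N.
N = (528 × 1238) / 167 = 653664 / 167 ≈ 3914.2 → 3914

N ≈ 3914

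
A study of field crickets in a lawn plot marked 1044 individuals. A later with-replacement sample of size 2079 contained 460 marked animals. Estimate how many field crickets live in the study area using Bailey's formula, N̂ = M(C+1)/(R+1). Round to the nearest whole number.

N̂ = 1044·(2079+1)/(460+1) = 1044·2080/461 = 2171520/461 ≈ 4710.46 → 4710

N ≈ 4710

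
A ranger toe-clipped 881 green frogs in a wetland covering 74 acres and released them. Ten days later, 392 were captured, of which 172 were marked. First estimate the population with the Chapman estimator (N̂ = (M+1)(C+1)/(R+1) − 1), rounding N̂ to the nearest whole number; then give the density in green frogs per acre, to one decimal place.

density ≈ 27.1 green frogs per acre

N̂ = 882·393/173 − 1 = 346626/173 − 1 ≈ 2002.6 → 2003
Density = N̂ / area = 2003 / 74 ≈ 27.07 → 27.1 per acre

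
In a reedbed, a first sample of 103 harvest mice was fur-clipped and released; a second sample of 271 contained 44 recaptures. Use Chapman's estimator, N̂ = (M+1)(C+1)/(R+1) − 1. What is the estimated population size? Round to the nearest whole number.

N̂ = (103+1)(271+1)/(44+1) − 1 = 104·272/45 − 1
= 28288/45 − 1 ≈ 628.6 − 1 ≈ 627.6 → 628

N ≈ 628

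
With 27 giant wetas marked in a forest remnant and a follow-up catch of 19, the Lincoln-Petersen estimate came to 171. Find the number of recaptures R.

R = 3

From N = M·C/R: R = M·C / N = 27·19 / 171 = 513 / 171 = 3.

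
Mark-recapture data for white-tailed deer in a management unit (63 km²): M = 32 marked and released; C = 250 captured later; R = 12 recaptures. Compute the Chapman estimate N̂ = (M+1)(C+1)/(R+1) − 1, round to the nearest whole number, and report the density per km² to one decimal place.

N̂ = 33·251/13 − 1 = 8283/13 − 1 ≈ 636.2 → 636
Density = N̂ / area = 636 / 63 ≈ 10.10 → 10.1 per km²

density ≈ 10.1 white-tailed deer per km²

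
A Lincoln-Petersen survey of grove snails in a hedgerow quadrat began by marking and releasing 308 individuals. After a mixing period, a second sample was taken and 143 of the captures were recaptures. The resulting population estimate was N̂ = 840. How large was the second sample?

C = 390

From N = M·C/R: C = N·R / M = 840·143 / 308 = 120120 / 308 = 390.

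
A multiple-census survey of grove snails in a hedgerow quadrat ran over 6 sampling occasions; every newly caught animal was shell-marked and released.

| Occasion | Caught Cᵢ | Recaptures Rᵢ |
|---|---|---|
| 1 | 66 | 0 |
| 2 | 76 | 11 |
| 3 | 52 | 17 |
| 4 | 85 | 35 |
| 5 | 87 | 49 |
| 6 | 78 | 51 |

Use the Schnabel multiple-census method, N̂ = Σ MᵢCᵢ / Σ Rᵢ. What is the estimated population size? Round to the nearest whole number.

Marked at large before each occasion: Mᵢ = Σⱼ<ᵢ (Cⱼ − Rⱼ) → M1=0, M2=66, M3=131, M4=166, M5=216, M6=254
Σ MᵢCᵢ = 0·66 + 66·76 + 131·52 + 166·85 + 216·87 + 254·78 = 0 + 5016 + 6812 + 14110 + 18792 + 19812 = 64542
Σ Rᵢ = 0 + 11 + 17 + 35 + 49 + 51 = 163
N̂ = 64542 / 163 ≈ 396.0 → 396

N ≈ 396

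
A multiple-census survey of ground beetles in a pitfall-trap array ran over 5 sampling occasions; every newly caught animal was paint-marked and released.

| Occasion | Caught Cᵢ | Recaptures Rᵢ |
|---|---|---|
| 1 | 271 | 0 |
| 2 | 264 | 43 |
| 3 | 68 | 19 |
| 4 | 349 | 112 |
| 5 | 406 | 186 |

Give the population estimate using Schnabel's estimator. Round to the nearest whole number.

N ≈ 1694

Marked at large before each occasion: Mᵢ = Σⱼ<ᵢ (Cⱼ − Rⱼ) → M1=0, M2=271, M3=492, M4=541, M5=778
Σ MᵢCᵢ = 0·271 + 271·264 + 492·68 + 541·349 + 778·406 = 0 + 71544 + 33456 + 188809 + 315868 = 609677
Σ Rᵢ = 0 + 43 + 19 + 112 + 186 = 360
N̂ = 609677 / 360 ≈ 1693.5 → 1694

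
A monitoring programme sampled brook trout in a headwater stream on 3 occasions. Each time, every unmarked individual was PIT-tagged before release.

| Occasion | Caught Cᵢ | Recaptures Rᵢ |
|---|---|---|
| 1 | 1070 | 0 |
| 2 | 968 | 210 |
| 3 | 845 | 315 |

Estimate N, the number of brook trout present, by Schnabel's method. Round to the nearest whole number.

N ≈ 4915

Marked at large before each occasion: Mᵢ = Σⱼ<ᵢ (Cⱼ − Rⱼ) → M1=0, M2=1070, M3=1828
Σ MᵢCᵢ = 0·1070 + 1070·968 + 1828·845 = 0 + 1035760 + 1544660 = 2580420
Σ Rᵢ = 0 + 210 + 315 = 525
N̂ = 2580420 / 525 ≈ 4915.1 → 4915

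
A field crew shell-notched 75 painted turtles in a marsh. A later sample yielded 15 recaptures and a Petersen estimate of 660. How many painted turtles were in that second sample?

From N = M·C/R: C = N·R / M = 660·15 / 75 = 9900 / 75 = 132.

C = 132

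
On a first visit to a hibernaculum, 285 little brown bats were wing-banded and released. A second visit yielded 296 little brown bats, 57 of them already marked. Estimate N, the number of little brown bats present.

N = (285 × 296) / 57 = 84360 / 57 = 1480

N = 1480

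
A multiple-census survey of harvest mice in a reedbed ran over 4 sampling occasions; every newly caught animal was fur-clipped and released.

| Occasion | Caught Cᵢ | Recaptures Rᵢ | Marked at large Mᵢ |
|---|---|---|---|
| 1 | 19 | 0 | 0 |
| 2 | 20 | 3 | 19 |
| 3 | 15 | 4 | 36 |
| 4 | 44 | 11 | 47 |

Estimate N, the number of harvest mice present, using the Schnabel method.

Σ MᵢCᵢ = 0·19 + 19·20 + 36·15 + 47·44 = 0 + 380 + 540 + 2068 = 2988
Σ Rᵢ = 0 + 3 + 4 + 11 = 18
N̂ = 2988 / 18 = 166

N = 166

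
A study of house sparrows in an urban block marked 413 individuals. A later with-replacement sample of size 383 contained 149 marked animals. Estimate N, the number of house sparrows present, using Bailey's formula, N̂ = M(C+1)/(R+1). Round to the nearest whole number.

N ≈ 1057

N̂ = 413·(383+1)/(149+1) = 413·384/150 = 158592/150 ≈ 1057.3 → 1057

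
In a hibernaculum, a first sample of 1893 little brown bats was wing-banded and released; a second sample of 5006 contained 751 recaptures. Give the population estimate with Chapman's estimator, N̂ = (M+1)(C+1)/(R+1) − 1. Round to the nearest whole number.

N ≈ 12,610

N̂ = (1893+1)(5006+1)/(751+1) − 1 = 1894·5007/752 − 1
= 9483258/752 − 1 ≈ 12610.7 − 1 ≈ 12609.7 → 12610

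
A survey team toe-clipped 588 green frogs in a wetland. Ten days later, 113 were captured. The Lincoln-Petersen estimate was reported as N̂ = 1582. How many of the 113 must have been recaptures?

From N = M·C/R: R = M·C / N = 588·113 / 1582 = 66444 / 1582 = 42.

R = 42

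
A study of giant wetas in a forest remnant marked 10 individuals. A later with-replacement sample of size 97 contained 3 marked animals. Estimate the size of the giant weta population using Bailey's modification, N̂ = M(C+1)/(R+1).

N̂ = 10·(97+1)/(3+1) = 10·98/4 = 980/4 = 245

N = 245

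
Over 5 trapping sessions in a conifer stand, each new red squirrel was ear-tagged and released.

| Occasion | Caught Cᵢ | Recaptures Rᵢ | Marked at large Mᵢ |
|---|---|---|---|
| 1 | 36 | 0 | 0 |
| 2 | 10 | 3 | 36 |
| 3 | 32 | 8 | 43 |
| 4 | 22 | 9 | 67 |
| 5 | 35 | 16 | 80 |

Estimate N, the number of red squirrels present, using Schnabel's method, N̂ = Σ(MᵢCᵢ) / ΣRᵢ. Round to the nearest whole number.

Σ MᵢCᵢ = 0·36 + 36·10 + 43·32 + 67·22 + 80·35 = 0 + 360 + 1376 + 1474 + 2800 = 6010
Σ Rᵢ = 0 + 3 + 8 + 9 + 16 = 36
N̂ = 6010 / 36 ≈ 166.9 → 167

N ≈ 167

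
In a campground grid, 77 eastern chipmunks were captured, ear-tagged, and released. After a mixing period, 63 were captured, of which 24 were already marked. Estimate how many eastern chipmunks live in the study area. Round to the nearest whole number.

N = (77 × 63) / 24 = 4851 / 24 ≈ 202.1 → 202

N ≈ 202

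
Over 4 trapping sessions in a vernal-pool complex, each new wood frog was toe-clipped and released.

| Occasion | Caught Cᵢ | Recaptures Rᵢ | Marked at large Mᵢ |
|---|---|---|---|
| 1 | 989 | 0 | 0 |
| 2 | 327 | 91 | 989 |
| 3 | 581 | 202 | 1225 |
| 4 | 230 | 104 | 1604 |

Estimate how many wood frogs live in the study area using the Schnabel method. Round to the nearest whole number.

Σ MᵢCᵢ = 0·989 + 989·327 + 1225·581 + 1604·230 = 0 + 323403 + 711725 + 368920 = 1404048
Σ Rᵢ = 0 + 91 + 202 + 104 = 397
N̂ = 1404048 / 397 ≈ 3536.6 → 3537

N ≈ 3537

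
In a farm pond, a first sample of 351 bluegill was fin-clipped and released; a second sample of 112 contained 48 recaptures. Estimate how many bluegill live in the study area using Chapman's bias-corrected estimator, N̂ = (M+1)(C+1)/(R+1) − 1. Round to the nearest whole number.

N ≈ 811

N̂ = (351+1)(112+1)/(48+1) − 1 = 352·113/49 − 1
= 39776/49 − 1 ≈ 811.8 − 1 ≈ 810.8 → 811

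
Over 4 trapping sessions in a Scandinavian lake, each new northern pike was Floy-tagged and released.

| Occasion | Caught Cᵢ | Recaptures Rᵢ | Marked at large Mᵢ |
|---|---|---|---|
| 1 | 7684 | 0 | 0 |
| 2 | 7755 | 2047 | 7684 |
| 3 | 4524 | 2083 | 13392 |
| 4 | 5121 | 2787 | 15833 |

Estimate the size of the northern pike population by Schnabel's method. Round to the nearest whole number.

Σ MᵢCᵢ = 0·7684 + 7684·7755 + 13392·4524 + 15833·5121 = 0 + 59589420 + 60585408 + 81080793 = 201255621
Σ Rᵢ = 0 + 2047 + 2083 + 2787 = 6917
N̂ = 201255621 / 6917 ≈ 29095.8 → 29096

N ≈ 29,096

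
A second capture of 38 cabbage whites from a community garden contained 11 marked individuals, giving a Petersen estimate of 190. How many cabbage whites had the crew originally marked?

From N = M·C/R: M = N·R / C = 190·11 / 38 = 2090 / 38 = 55.

M = 55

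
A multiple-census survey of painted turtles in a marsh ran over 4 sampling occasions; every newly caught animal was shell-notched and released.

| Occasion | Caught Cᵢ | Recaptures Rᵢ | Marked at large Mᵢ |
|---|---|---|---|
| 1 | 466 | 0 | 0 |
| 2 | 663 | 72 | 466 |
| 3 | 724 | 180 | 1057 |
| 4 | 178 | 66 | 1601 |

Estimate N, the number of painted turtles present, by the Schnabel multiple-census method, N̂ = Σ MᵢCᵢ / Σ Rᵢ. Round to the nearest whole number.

N ≈ 4274

Σ MᵢCᵢ = 0·466 + 466·663 + 1057·724 + 1601·178 = 0 + 308958 + 765268 + 284978 = 1359204
Σ Rᵢ = 0 + 72 + 180 + 66 = 318
N̂ = 1359204 / 318 ≈ 4274.2 → 4274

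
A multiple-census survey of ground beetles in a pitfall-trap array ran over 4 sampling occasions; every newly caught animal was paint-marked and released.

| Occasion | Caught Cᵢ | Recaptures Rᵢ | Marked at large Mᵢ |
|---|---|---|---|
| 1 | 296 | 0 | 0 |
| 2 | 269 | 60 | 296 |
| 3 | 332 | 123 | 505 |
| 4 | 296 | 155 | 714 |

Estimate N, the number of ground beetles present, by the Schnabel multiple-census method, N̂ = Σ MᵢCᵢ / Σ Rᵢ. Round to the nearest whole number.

N ≈ 1357

Σ MᵢCᵢ = 0·296 + 296·269 + 505·332 + 714·296 = 0 + 79624 + 167660 + 211344 = 458628
Σ Rᵢ = 0 + 60 + 123 + 155 = 338
N̂ = 458628 / 338 ≈ 1356.9 → 1357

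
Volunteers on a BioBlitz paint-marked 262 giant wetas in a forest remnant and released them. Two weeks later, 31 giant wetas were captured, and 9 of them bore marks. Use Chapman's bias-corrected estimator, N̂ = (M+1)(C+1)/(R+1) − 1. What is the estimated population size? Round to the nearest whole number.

N̂ = (262+1)(31+1)/(9+1) − 1 = 263·32/10 − 1
= 8416/10 − 1 ≈ 841.6 − 1 ≈ 840.6 → 841

N ≈ 841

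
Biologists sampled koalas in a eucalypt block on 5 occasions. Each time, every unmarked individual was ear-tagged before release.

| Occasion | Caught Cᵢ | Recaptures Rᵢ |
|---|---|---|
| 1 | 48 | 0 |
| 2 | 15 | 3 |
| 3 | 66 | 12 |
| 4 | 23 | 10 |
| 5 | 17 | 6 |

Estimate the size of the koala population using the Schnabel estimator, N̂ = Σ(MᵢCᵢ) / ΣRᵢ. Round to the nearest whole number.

Marked at large before each occasion: Mᵢ = Σⱼ<ᵢ (Cⱼ − Rⱼ) → M1=0, M2=48, M3=60, M4=114, M5=127
Σ MᵢCᵢ = 0·48 + 48·15 + 60·66 + 114·23 + 127·17 = 0 + 720 + 3960 + 2622 + 2159 = 9461
Σ Rᵢ = 0 + 3 + 12 + 10 + 6 = 31
N̂ = 9461 / 31 ≈ 305.2 → 305

N ≈ 305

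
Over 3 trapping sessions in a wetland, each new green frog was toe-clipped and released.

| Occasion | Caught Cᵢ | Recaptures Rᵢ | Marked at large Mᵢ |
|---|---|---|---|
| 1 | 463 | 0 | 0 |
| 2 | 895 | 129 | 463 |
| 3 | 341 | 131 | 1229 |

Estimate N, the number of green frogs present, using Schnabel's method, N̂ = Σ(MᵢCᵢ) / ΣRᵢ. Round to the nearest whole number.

Σ MᵢCᵢ = 0·463 + 463·895 + 1229·341 = 0 + 414385 + 419089 = 833474
Σ Rᵢ = 0 + 129 + 131 = 260
N̂ = 833474 / 260 ≈ 3205.7 → 3206

N ≈ 3206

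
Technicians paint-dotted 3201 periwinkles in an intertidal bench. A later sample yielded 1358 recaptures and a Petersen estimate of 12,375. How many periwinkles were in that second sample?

C = 5250

From N = M·C/R: C = N·R / M = 12375·1358 / 3201 = 16805250 / 3201 = 5250.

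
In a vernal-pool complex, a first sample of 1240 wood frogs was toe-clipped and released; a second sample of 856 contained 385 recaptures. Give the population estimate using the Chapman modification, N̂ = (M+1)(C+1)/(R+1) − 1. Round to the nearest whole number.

N ≈ 2754

N̂ = (1240+1)(856+1)/(385+1) − 1 = 1241·857/386 − 1
= 1063537/386 − 1 ≈ 2755.3 − 1 ≈ 2754.3 → 2754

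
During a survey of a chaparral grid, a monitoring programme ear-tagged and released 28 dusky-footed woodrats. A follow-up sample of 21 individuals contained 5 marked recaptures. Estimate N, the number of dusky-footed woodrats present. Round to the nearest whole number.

The marked fraction in the recapture sample should equal the marked fraction in the population: 5/21 = 28/N.
N = (28 × 21) / 5 = 588 / 5 ≈ 117.6 → 118

N ≈ 118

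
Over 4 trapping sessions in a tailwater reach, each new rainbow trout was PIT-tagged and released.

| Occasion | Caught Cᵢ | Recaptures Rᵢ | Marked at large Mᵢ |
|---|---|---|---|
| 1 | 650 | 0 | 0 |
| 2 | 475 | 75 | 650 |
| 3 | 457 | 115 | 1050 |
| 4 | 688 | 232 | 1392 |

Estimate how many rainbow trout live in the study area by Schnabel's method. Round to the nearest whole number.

Σ MᵢCᵢ = 0·650 + 650·475 + 1050·457 + 1392·688 = 0 + 308750 + 479850 + 957696 = 1746296
Σ Rᵢ = 0 + 75 + 115 + 232 = 422
N̂ = 1746296 / 422 ≈ 4138.1 → 4138

N ≈ 4138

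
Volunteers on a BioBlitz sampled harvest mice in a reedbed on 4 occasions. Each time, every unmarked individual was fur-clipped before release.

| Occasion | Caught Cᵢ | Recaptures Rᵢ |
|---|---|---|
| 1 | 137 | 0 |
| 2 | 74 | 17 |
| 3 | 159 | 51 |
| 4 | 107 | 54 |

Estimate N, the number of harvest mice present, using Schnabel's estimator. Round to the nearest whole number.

N ≈ 601

Marked at large before each occasion: Mᵢ = Σⱼ<ᵢ (Cⱼ − Rⱼ) → M1=0, M2=137, M3=194, M4=302
Σ MᵢCᵢ = 0·137 + 137·74 + 194·159 + 302·107 = 0 + 10138 + 30846 + 32314 = 73298
Σ Rᵢ = 0 + 17 + 51 + 54 = 122
N̂ = 73298 / 122 ≈ 600.8 → 601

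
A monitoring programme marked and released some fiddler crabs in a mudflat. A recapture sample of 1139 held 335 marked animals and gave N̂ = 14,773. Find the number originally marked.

From N = M·C/R: M = N·R / C = 14773·335 / 1139 = 4948955 / 1139 = 4345.

M = 4345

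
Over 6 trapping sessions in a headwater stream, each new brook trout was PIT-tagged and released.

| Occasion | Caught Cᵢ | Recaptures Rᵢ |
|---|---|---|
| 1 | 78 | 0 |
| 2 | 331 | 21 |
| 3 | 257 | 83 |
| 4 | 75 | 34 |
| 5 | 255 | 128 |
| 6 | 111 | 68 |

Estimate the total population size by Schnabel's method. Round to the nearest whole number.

N ≈ 1205

Marked at large before each occasion: Mᵢ = Σⱼ<ᵢ (Cⱼ − Rⱼ) → M1=0, M2=78, M3=388, M4=562, M5=603, M6=730
Σ MᵢCᵢ = 0·78 + 78·331 + 388·257 + 562·75 + 603·255 + 730·111 = 0 + 25818 + 99716 + 42150 + 153765 + 81030 = 402479
Σ Rᵢ = 0 + 21 + 83 + 34 + 128 + 68 = 334
N̂ = 402479 / 334 ≈ 1205.0 → 1205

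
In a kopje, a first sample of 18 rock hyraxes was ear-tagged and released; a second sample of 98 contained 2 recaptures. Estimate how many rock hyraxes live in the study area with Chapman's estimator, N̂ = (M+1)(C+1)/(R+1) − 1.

N = 626

N̂ = (18+1)(98+1)/(2+1) − 1 = 19·99/3 − 1
= 1881/3 − 1 = 627 − 1 = 626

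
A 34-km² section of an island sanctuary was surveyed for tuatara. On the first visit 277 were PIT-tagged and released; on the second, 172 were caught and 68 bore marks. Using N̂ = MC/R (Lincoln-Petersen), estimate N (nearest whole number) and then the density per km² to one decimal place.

N̂ = 277·172/68 = 47644/68 ≈ 700.6 → 701
Density = N̂ / area = 701 / 34 ≈ 20.62 → 20.6 per km²

density ≈ 20.6 tuatara per km²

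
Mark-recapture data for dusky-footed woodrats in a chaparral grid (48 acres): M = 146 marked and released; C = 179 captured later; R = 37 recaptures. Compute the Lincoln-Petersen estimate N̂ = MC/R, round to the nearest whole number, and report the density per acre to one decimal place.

N̂ = 146·179/37 = 26134/37 ≈ 706.3 → 706
Density = N̂ / area = 706 / 48 ≈ 14.71 → 14.7 per acre

density ≈ 14.7 dusky-footed woodrats per acre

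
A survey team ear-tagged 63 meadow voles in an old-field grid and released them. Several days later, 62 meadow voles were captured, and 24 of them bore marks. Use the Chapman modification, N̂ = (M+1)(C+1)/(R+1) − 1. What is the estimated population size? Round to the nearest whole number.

N̂ = (63+1)(62+1)/(24+1) − 1 = 64·63/25 − 1
= 4032/25 − 1 ≈ 161.3 − 1 ≈ 160.3 → 160

N ≈ 160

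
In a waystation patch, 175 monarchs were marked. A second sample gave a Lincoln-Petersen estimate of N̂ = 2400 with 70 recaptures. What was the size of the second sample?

From N = M·C/R: C = N·R / M = 2400·70 / 175 = 168000 / 175 = 960.

C = 960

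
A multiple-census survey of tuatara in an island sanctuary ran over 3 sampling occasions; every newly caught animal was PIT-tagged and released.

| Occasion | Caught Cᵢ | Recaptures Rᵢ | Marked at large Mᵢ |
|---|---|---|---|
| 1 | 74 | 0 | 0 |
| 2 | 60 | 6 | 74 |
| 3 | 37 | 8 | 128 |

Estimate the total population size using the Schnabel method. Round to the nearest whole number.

N ≈ 655

Σ MᵢCᵢ = 0·74 + 74·60 + 128·37 = 0 + 4440 + 4736 = 9176
Σ Rᵢ = 0 + 6 + 8 = 14
N̂ = 9176 / 14 ≈ 655.4 → 655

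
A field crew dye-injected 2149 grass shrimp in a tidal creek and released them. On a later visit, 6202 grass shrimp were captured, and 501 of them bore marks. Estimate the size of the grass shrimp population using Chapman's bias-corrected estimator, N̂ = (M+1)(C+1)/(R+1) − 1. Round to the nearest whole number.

N̂ = (2149+1)(6202+1)/(501+1) − 1 = 2150·6203/502 − 1
= 13336450/502 − 1 ≈ 26566.6 − 1 ≈ 26565.6 → 26566

N ≈ 26,566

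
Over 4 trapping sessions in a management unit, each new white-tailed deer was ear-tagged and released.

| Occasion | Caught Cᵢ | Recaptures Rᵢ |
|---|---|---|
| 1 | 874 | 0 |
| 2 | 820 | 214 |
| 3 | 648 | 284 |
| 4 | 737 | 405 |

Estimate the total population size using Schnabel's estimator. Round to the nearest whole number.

Marked at large before each occasion: Mᵢ = Σⱼ<ᵢ (Cⱼ − Rⱼ) → M1=0, M2=874, M3=1480, M4=1844
Σ MᵢCᵢ = 0·874 + 874·820 + 1480·648 + 1844·737 = 0 + 716680 + 959040 + 1359028 = 3034748
Σ Rᵢ = 0 + 214 + 284 + 405 = 903
N̂ = 3034748 / 903 ≈ 3360.7 → 3361

N ≈ 3361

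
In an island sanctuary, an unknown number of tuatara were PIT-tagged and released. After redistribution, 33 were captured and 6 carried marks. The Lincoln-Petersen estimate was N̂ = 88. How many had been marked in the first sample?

From N = M·C/R: M = N·R / C = 88·6 / 33 = 528 / 33 = 16.

M = 16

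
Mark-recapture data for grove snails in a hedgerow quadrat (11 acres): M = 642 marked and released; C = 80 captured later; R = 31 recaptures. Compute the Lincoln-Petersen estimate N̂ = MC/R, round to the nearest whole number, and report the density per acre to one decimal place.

density ≈ 150.6 grove snails per acre

N̂ = 642·80/31 = 51360/31 ≈ 1656.8 → 1657
Density = N̂ / area = 1657 / 11 ≈ 150.64 → 150.6 per acre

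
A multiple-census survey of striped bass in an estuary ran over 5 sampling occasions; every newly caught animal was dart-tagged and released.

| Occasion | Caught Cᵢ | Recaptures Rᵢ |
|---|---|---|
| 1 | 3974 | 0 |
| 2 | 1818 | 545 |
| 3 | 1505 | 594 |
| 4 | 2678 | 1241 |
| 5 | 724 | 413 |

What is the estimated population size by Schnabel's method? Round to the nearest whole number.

Marked at large before each occasion: Mᵢ = Σⱼ<ᵢ (Cⱼ − Rⱼ) → M1=0, M2=3974, M3=5247, M4=6158, M5=7595
Σ MᵢCᵢ = 0·3974 + 3974·1818 + 5247·1505 + 6158·2678 + 7595·724 = 0 + 7224732 + 7896735 + 16491124 + 5498780 = 37111371
Σ Rᵢ = 0 + 545 + 594 + 1241 + 413 = 2793
N̂ = 37111371 / 2793 ≈ 13287.3 → 13287

N ≈ 13,287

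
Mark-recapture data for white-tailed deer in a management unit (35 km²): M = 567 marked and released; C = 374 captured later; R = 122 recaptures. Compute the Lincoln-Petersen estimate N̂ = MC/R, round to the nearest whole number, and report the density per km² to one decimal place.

density ≈ 49.7 white-tailed deer per km²

N̂ = 567·374/122 = 212058/122 ≈ 1738.2 → 1738
Density = N̂ / area = 1738 / 35 ≈ 49.66 → 49.7 per km²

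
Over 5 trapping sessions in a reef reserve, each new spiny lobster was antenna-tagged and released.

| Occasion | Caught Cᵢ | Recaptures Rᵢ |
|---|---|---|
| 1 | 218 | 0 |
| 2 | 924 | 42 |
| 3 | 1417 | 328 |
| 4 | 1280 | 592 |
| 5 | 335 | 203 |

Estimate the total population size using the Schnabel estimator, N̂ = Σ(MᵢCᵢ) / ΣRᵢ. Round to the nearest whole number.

Marked at large before each occasion: Mᵢ = Σⱼ<ᵢ (Cⱼ − Rⱼ) → M1=0, M2=218, M3=1100, M4=2189, M5=2877
Σ MᵢCᵢ = 0·218 + 218·924 + 1100·1417 + 2189·1280 + 2877·335 = 0 + 201432 + 1558700 + 2801920 + 963795 = 5525847
Σ Rᵢ = 0 + 42 + 328 + 592 + 203 = 1165
N̂ = 5525847 / 1165 ≈ 4743.2 → 4743

N ≈ 4743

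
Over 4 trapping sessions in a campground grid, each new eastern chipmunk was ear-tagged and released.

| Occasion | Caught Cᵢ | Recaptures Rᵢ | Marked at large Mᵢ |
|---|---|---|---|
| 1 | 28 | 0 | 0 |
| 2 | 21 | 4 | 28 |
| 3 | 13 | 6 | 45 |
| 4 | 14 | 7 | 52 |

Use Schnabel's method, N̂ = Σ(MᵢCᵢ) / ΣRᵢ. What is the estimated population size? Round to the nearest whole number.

Σ MᵢCᵢ = 0·28 + 28·21 + 45·13 + 52·14 = 0 + 588 + 585 + 728 = 1901
Σ Rᵢ = 0 + 4 + 6 + 7 = 17
N̂ = 1901 / 17 ≈ 111.8 → 112

N ≈ 112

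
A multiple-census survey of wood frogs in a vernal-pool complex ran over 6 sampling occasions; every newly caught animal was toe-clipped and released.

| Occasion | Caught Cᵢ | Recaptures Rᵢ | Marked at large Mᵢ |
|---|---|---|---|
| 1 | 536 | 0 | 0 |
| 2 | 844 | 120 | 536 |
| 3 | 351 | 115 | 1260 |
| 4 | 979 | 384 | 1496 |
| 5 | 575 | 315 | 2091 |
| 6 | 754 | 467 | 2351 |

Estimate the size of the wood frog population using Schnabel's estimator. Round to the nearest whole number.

Σ MᵢCᵢ = 0·536 + 536·844 + 1260·351 + 1496·979 + 2091·575 + 2351·754 = 0 + 452384 + 442260 + 1464584 + 1202325 + 1772654 = 5334207
Σ Rᵢ = 0 + 120 + 115 + 384 + 315 + 467 = 1401
N̂ = 5334207 / 1401 ≈ 3807.4 → 3807

N ≈ 3807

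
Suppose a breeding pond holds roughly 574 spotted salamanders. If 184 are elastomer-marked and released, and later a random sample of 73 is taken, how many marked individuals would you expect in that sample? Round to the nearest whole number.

expected recaptures ≈ 23

Expected recaptures E[R] = M·C / N.
E[R] = 184 × 73 / 574 = 13432 / 574 ≈ 23.4 → 23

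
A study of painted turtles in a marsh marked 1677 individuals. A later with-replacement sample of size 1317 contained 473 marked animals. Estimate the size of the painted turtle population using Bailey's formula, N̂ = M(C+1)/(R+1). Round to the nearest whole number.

N ≈ 4663

N̂ = 1677·(1317+1)/(473+1) = 1677·1318/474 = 2210286/474 ≈ 4663.1 → 4663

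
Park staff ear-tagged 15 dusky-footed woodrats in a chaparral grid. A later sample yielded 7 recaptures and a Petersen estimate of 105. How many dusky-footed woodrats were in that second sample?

From N = M·C/R: C = N·R / M = 105·7 / 15 = 735 / 15 = 49.

C = 49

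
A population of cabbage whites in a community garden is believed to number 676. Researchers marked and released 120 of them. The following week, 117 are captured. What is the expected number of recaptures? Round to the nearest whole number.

The marked fraction of the population is 120/676, so in a sample of 117 expect C·(M/N) marked.
E[R] = 120 × 117 / 676 = 14040 / 676 ≈ 20.8 → 21

expected recaptures ≈ 21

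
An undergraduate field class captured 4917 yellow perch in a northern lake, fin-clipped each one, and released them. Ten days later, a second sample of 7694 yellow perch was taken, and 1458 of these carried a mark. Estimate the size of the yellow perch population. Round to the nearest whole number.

If marked individuals mix randomly, R/C ≈ M/N, giving N ≈ M·C/R.
N = (4917 × 7694) / 1458 = 37831398 / 1458 ≈ 25947.46 → 25947

N ≈ 25,947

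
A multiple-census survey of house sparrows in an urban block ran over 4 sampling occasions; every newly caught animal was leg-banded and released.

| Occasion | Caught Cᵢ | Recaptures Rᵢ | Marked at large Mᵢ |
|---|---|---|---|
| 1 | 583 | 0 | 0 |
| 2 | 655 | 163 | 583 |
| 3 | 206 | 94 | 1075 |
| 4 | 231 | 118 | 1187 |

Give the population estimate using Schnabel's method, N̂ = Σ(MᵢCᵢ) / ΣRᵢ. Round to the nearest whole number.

Σ MᵢCᵢ = 0·583 + 583·655 + 1075·206 + 1187·231 = 0 + 381865 + 221450 + 274197 = 877512
Σ Rᵢ = 0 + 163 + 94 + 118 = 375
N̂ = 877512 / 375 ≈ 2340.0 → 2340

N ≈ 2340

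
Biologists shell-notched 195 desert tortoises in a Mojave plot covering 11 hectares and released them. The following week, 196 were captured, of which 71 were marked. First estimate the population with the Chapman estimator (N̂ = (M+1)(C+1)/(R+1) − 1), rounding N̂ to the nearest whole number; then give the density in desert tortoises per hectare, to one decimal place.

N̂ = 196·197/72 − 1 = 38612/72 − 1 ≈ 535.3 → 535
Density = N̂ / area = 535 / 11 ≈ 48.64 → 48.6 per hectare

density ≈ 48.6 desert tortoises per hectare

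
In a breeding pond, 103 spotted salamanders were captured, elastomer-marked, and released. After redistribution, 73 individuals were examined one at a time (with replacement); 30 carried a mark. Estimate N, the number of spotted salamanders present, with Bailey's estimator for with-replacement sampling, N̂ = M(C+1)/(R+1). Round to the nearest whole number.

N ≈ 246

N̂ = 103·(73+1)/(30+1) = 103·74/31 = 7622/31 ≈ 245.9 → 246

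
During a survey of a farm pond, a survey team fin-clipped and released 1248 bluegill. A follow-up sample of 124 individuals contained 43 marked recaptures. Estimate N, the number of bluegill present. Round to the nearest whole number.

N ≈ 3599

N = (1248 × 124) / 43 = 154752 / 43 ≈ 3598.9 → 3599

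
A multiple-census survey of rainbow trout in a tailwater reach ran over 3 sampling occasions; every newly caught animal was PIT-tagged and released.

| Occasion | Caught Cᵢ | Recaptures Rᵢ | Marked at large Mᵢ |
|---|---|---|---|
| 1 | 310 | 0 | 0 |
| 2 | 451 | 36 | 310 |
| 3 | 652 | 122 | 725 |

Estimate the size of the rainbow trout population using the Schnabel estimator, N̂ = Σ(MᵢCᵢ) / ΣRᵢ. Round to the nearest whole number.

N ≈ 3877

Σ MᵢCᵢ = 0·310 + 310·451 + 725·652 = 0 + 139810 + 472700 = 612510
Σ Rᵢ = 0 + 36 + 122 = 158
N̂ = 612510 / 158 ≈ 3876.6 → 3877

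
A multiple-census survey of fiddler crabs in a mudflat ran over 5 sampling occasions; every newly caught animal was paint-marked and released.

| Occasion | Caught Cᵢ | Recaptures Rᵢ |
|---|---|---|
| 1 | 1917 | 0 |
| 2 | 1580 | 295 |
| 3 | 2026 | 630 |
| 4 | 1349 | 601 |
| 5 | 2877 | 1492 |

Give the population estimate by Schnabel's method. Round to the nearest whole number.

Marked at large before each occasion: Mᵢ = Σⱼ<ᵢ (Cⱼ − Rⱼ) → M1=0, M2=1917, M3=3202, M4=4598, M5=5346
Σ MᵢCᵢ = 0·1917 + 1917·1580 + 3202·2026 + 4598·1349 + 5346·2877 = 0 + 3028860 + 6487252 + 6202702 + 15380442 = 31099256
Σ Rᵢ = 0 + 295 + 630 + 601 + 1492 = 3018
N̂ = 31099256 / 3018 ≈ 10304.6 → 10305

N ≈ 10,305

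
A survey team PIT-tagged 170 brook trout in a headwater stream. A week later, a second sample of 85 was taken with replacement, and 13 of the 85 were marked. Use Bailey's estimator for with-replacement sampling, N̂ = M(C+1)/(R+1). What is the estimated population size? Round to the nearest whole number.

N̂ = 170·(85+1)/(13+1) = 170·86/14 = 14620/14 ≈ 1044.3 → 1044

N ≈ 1044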